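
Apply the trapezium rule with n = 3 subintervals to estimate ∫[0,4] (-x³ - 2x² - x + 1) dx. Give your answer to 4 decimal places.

-120.1481

h = (4 − 0)/3 = 1.333333.
Nodes x₀,…,x₃ = 0, 1.333333, 2.666667, 4.
f(x) = -x³ - 2x² - x + 1: f₀=1, f₁=-6.259259, f₂=-34.851852, f₃=-99.
(h/2)·[f₀ + 2f₁ + 2f₂ + f₃] = 0.666667·(-180.222222) = -120.1481.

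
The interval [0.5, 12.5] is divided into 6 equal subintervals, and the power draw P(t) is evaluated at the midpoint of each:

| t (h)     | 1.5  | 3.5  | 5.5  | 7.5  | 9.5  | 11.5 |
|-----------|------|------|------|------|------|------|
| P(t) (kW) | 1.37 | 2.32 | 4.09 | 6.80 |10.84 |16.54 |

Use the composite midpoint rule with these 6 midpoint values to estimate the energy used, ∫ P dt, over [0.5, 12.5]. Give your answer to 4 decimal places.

83.9200

h = 2, n = 6.
h·[y(m₁) + y(m₂) + y(m₃) + y(m₄) + y(m₅) + y(m₆)] = 2·(41.96) = 83.9200.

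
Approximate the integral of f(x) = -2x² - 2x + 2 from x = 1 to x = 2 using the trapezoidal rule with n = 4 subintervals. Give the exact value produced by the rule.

-5.6875

h = (2 − 1)/4 = 0.25.
Nodes x₀,…,x₄ = 1, 1.25, 1.5, 1.75, 2.
f(x) = -2x² - 2x + 2: f₀=-2, f₁=-3.625, f₂=-5.5, f₃=-7.625, f₄=-10.
(h/2)·[f₀ + 2f₁ + 2f₂ + 2f₃ + f₄] = 0.125·(-45.5) = -5.6875.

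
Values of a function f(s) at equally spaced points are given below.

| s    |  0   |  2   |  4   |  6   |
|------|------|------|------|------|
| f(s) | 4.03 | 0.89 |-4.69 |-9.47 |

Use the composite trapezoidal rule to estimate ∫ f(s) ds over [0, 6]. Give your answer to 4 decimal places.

h = 2, n = 3.
(h/2)·[y₀ + 2y₁ + 2y₂ + y₃] = 1·(-13.04) = -13.0400.

-13.0400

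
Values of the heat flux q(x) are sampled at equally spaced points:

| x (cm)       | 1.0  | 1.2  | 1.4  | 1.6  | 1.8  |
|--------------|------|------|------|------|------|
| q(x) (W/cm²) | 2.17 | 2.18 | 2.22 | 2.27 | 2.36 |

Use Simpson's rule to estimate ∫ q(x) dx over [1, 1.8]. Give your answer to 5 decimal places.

h = 0.2, n = 4.
(h/3)·[y₀ + 4y₁ + 2y₂ + 4y₃ + y₄] = 0.066667·(26.77) = 1.78467.

1.78467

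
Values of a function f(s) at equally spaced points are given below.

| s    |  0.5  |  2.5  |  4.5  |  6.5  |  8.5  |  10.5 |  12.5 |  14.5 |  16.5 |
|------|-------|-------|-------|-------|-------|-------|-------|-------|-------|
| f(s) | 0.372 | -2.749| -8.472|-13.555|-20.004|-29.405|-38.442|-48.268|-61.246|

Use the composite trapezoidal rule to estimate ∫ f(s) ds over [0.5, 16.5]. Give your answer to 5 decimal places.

-382.66400

h = 2, n = 8.
(h/2)·[y₀ + 2y₁ + 2y₂ + 2y₃ + 2y₄ + 2y₅ + 2y₆ + 2y₇ + y₈] = 1·(-382.664) = -382.66400.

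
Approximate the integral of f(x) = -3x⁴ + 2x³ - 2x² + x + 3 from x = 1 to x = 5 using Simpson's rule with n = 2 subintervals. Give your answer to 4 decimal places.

h = (5 − 1)/2 = 2.
Nodes x₀,…,x₂ = 1, 3, 5.
f(x) = -3x⁴ + 2x³ - 2x² + x + 3: f₀=1, f₁=-201, f₂=-1667.
(h/3)·[f₀ + 4f₁ + f₂] = 0.666667·(-2470) = -1646.6667.

-1646.6667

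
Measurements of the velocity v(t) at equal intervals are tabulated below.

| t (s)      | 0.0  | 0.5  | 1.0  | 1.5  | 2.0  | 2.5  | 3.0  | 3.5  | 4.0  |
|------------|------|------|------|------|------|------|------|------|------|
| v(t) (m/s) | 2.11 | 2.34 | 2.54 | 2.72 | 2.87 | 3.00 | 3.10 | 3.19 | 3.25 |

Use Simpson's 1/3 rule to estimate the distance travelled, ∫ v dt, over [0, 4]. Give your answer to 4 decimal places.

11.2300

h = 0.5, n = 8.
(h/3)·[y₀ + 4y₁ + 2y₂ + 4y₃ + 2y₄ + 4y₅ + 2y₆ + 4y₇ + y₈] = 0.166667·(67.38) = 11.2300.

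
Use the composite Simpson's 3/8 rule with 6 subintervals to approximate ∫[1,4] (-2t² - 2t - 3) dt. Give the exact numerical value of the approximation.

-66

h = (4 − 1)/6 = 0.5.
Nodes t₀,…,t₆ = 1, 1.5, 2, 2.5, 3, 3.5, 4.
f(t) = -2t² - 2t - 3: f₀=-7, f₁=-10.5, f₂=-15, f₃=-20.5, f₄=-27, f₅=-34.5, f₆=-43.
(3h/8)·[f₀ + 3f₁ + 3f₂ + 2f₃ + 3f₄ + 3f₅ + f₆] = 0.1875·(-352) = -66.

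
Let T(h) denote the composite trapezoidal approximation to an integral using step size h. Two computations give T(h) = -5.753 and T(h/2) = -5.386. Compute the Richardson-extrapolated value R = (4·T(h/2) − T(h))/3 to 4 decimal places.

R = (4·T(h/2) − T(h)) / 3 = (4·(-5.386) − (-5.753))/3 = (-15.791)/3 = -5.2637.

-5.2637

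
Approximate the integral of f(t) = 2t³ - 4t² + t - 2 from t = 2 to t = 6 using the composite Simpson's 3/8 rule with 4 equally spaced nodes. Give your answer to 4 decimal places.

370.6667

h = (6 − 2)/3 = 1.333333.
Nodes t₀,…,t₃ = 2, 3.333333, 4.666667, 6.
f(t) = 2t³ - 4t² + t - 2: f₀=0, f₁=30.962963, f₂=118.814815, f₃=292.
(3h/8)·[f₀ + 3f₁ + 3f₂ + f₃] = 0.5·(741.333333) = 370.6667.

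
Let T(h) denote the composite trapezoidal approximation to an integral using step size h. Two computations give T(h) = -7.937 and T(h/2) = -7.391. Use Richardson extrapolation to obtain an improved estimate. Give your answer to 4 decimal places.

R = (4·T(h/2) − T(h)) / 3 = (4·(-7.391) − (-7.937))/3 = (-21.627)/3 = -7.2090.

-7.2090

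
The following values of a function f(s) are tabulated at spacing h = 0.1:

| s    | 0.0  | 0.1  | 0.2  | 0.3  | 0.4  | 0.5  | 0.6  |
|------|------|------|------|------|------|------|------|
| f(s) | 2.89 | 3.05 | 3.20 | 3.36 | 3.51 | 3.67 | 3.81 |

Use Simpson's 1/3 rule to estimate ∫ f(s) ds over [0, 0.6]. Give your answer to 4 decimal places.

2.0147

h = 0.1, n = 6.
(h/3)·[y₀ + 4y₁ + 2y₂ + 4y₃ + 2y₄ + 4y₅ + y₆] = 0.033333·(60.44) = 2.0147.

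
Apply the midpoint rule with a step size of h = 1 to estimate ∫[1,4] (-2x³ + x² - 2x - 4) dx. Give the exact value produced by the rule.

-130

h = (4 − 1)/3 = 1.
Midpoints m₁,…,m₃ = 1.5, 2.5, 3.5.
f(m₁)=-11.5, f(m₂)=-34, f(m₃)=-84.5.
h·[f(m₁) + f(m₂) + f(m₃)] = 1·(-130) = -130.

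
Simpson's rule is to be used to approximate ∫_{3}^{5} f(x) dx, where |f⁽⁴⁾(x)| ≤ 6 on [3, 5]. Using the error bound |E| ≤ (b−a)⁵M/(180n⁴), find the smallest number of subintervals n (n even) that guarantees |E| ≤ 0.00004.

Need 192/(180n⁴) ≤ 0.00004.
n⁴ ≥ 192/(180·0.00004) = 26666.7 ⇒ n ≥ 12.7789, so the smallest even n is 14. (n must be even for Simpson's rule.)

14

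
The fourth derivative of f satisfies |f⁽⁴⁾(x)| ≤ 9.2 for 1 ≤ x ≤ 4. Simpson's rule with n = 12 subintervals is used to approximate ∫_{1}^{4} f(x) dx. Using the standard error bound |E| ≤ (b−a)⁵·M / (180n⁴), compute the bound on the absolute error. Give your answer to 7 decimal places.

|E| ≤ (3)⁵·9.2 / (180·12⁴) = 2235.6/3732480 = 0.0005990.

0.0005990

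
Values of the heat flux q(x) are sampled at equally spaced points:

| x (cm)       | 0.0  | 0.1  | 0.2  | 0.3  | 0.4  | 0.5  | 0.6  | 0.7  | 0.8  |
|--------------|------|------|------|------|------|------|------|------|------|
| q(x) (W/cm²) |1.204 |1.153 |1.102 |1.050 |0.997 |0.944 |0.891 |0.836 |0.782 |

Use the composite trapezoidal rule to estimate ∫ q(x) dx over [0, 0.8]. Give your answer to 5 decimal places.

0.79660

h = 0.1, n = 8.
(h/2)·[y₀ + 2y₁ + 2y₂ + 2y₃ + 2y₄ + 2y₅ + 2y₆ + 2y₇ + y₈] = 0.05·(15.932) = 0.79660.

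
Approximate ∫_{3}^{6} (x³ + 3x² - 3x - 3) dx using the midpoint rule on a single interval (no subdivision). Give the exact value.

406.125

M = (b−a)·f(4.5) = 3·(135.375) = 406.125.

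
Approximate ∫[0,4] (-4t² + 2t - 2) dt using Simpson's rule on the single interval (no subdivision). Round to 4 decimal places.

-77.3333

S = (b−a)/6 · [f(0) + 4f(2) + f(4)] = 0.666667·[(-2) + 4·(-14) + (-58)] = -77.3333.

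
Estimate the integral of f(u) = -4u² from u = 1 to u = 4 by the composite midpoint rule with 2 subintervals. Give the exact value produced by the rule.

h = (4 − 1)/2 = 1.5.
Midpoints m₁,…,m₂ = 1.75, 3.25.
f(m₁)=-12.25, f(m₂)=-42.25.
h·[f(m₁) + f(m₂)] = 1.5·(-54.5) = -81.75.

-81.75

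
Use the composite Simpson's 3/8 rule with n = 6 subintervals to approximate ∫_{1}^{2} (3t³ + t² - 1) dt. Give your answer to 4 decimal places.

12.5833

h = (2 − 1)/6 = 0.166667.
Nodes t₀,…,t₆ = 1, 1.166667, 1.333333, 1.5, 1.666667, 1.833333, 2.
f(t) = 3t³ + t² - 1: f₀=3, f₁=5.125, f₂=7.888889, f₃=11.375, f₄=15.666667, f₅=20.847222, f₆=27.
(3h/8)·[f₀ + 3f₁ + 3f₂ + 2f₃ + 3f₄ + 3f₅ + f₆] = 0.0625·(201.333333) = 12.5833.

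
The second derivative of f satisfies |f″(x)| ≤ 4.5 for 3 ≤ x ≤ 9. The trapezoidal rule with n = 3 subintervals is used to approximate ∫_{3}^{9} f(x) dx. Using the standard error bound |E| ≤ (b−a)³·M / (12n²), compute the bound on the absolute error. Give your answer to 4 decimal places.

9.0000

|E| ≤ (6)³·4.5 / (12·3²) = 972/108 = 9.0000.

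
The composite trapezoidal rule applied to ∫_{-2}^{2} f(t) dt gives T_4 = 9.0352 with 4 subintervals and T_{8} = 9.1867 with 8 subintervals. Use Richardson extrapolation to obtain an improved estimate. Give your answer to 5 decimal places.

R = (4·T_{8} − T_4) / 3 = (4·9.1867 − 9.0352)/3 = (27.7116)/3 = 9.23720.

9.23720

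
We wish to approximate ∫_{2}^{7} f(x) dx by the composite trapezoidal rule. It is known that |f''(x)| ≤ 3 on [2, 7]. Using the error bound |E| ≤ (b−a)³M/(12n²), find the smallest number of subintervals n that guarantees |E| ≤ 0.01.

Need 375/(12n²) ≤ 0.01.
n² ≥ 375/(12·0.01) = 3125 ⇒ n ≥ 55.9017, so the smallest n is 56.

56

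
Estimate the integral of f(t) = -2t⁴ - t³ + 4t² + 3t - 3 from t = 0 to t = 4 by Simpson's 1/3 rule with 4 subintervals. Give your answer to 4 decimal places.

h = (4 − 0)/4 = 1.
Nodes t₀,…,t₄ = 0, 1, 2, 3, 4.
f(t) = -2t⁴ - t³ + 4t² + 3t - 3: f₀=-3, f₁=1, f₂=-21, f₃=-147, f₄=-503.
(h/3)·[f₀ + 4f₁ + 2f₂ + 4f₃ + f₄] = 0.333333·(-1132) = -377.3333.

-377.3333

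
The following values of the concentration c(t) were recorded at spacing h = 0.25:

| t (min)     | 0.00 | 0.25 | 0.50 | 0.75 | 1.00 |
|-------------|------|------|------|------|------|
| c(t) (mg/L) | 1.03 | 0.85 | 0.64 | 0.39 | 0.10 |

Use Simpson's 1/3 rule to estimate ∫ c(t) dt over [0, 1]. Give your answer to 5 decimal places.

0.61417

h = 0.25, n = 4.
(h/3)·[y₀ + 4y₁ + 2y₂ + 4y₃ + y₄] = 0.083333·(7.37) = 0.61417.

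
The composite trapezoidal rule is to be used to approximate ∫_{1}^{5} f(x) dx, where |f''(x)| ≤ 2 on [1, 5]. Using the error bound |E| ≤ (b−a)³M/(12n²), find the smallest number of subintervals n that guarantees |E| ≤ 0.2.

Need 128/(12n²) ≤ 0.2.
n² ≥ 128/(12·0.2) = 53.3333 ⇒ n ≥ 7.3030, so the smallest n is 8.

8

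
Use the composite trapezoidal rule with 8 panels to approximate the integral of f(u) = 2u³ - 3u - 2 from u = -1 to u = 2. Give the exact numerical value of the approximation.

-2.7890625

h = (2 − (-1))/8 = 0.375.
Nodes u₀,…,u₈ = -1, -0.625, -0.25, 0.125, 0.5, 0.875, 1.25, 1.625, 2.
f(u) = 2u³ - 3u - 2: f₀=-1, f₁=-0.61328125, f₂=-1.28125, f₃=-2.37109375, f₄=-3.25, f₅=-3.28515625, f₆=-1.84375, f₇=1.70703125, f₈=8.
(h/2)·[f₀ + 2f₁ + 2f₂ + 2f₃ + 2f₄ + 2f₅ + 2f₆ + 2f₇ + f₈] = 0.1875·(-14.875) = -2.7890625.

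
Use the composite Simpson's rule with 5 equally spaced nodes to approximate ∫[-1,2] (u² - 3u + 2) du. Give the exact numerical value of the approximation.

4.5

h = (2 − (-1))/4 = 0.75.
Nodes u₀,…,u₄ = -1, -0.25, 0.5, 1.25, 2.
f(u) = u² - 3u + 2: f₀=6, f₁=2.8125, f₂=0.75, f₃=-0.1875, f₄=0.
(h/3)·[f₀ + 4f₁ + 2f₂ + 4f₃ + f₄] = 0.25·(18) = 4.5.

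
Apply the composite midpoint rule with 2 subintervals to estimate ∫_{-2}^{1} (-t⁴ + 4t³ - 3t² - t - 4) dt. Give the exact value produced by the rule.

h = (1 − (-2))/2 = 1.5.
Midpoints m₁,…,m₂ = -1.25, 0.25.
f(m₁)=-17.69140625, f(m₂)=-4.37890625.
h·[f(m₁) + f(m₂)] = 1.5·(-22.0703125) = -33.10546875.

-33.10546875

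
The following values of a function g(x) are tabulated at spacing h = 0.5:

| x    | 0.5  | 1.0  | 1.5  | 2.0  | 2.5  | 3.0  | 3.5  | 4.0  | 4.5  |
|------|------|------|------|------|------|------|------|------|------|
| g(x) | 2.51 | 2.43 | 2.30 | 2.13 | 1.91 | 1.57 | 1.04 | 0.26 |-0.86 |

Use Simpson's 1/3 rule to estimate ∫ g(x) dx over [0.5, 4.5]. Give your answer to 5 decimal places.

h = 0.5, n = 8.
(h/3)·[y₀ + 4y₁ + 2y₂ + 4y₃ + 2y₄ + 4y₅ + 2y₆ + 4y₇ + y₈] = 0.166667·(37.71) = 6.28500.

6.28500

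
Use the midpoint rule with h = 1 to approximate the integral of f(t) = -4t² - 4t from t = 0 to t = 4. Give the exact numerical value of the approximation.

h = (4 − 0)/4 = 1.
Midpoints m₁,…,m₄ = 0.5, 1.5, 2.5, 3.5.
f(m₁)=-3, f(m₂)=-15, f(m₃)=-35, f(m₄)=-63.
h·[f(m₁) + f(m₂) + f(m₃) + f(m₄)] = 1·(-116) = -116.

-116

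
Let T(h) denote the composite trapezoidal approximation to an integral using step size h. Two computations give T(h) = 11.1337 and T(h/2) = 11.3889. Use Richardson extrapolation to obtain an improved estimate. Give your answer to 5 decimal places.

11.47397

R = (4·T(h/2) − T(h)) / 3 = (4·11.3889 − 11.1337)/3 = (34.4219)/3 = 11.47397.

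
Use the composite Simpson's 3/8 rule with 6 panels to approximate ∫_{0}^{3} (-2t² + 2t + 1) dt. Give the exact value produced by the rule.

-6

h = (3 − 0)/6 = 0.5.
Nodes t₀,…,t₆ = 0, 0.5, 1, 1.5, 2, 2.5, 3.
f(t) = -2t² + 2t + 1: f₀=1, f₁=1.5, f₂=1, f₃=-0.5, f₄=-3, f₅=-6.5, f₆=-11.
(3h/8)·[f₀ + 3f₁ + 3f₂ + 2f₃ + 3f₄ + 3f₅ + f₆] = 0.1875·(-32) = -6.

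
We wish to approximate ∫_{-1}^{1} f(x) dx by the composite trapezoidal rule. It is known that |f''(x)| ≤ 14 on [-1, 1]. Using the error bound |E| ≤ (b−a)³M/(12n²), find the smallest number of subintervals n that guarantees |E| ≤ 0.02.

Need 112/(12n²) ≤ 0.02.
n² ≥ 112/(12·0.02) = 466.667 ⇒ n ≥ 21.6025, so the smallest n is 22.

22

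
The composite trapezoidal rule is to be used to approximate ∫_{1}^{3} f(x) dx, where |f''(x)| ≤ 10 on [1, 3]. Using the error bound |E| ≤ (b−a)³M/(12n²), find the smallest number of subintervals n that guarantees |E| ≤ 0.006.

Need 80/(12n²) ≤ 0.006.
n² ≥ 80/(12·0.006) = 1111.11 ⇒ n ≥ 33.3333, so the smallest n is 34.

34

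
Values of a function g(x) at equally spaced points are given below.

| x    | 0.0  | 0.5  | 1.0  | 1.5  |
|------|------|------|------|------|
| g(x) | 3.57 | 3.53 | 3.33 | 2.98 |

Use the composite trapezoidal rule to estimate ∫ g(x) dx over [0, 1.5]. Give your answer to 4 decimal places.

5.0675

h = 0.5, n = 3.
(h/2)·[y₀ + 2y₁ + 2y₂ + y₃] = 0.25·(20.27) = 5.0675.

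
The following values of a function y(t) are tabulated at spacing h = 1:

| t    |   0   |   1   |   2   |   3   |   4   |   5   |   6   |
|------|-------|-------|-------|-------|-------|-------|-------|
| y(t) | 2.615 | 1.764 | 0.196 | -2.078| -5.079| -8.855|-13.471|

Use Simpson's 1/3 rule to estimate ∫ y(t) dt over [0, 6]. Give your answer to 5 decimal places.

h = 1, n = 6.
(h/3)·[y₀ + 4y₁ + 2y₂ + 4y₃ + 2y₄ + 4y₅ + y₆] = 0.333333·(-57.298) = -19.09933.

-19.09933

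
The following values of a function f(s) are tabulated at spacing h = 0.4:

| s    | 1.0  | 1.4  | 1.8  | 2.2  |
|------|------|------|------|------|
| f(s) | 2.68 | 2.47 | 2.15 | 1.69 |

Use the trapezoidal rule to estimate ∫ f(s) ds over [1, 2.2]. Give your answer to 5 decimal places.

2.72200

h = 0.4, n = 3.
(h/2)·[y₀ + 2y₁ + 2y₂ + y₃] = 0.2·(13.61) = 2.72200.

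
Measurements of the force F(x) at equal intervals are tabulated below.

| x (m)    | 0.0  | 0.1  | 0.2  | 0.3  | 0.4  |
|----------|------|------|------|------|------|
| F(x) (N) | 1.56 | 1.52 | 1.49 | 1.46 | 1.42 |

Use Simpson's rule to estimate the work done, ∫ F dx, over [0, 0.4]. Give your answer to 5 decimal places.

h = 0.1, n = 4.
(h/3)·[y₀ + 4y₁ + 2y₂ + 4y₃ + y₄] = 0.033333·(17.88) = 0.59600.

0.59600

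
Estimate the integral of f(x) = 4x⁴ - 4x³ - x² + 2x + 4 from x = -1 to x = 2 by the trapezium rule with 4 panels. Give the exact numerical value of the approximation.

h = (2 − (-1))/4 = 0.75.
Nodes x₀,…,x₄ = -1, -0.25, 0.5, 1.25, 2.
f(x) = 4x⁴ - 4x³ - x² + 2x + 4: f₀=9, f₁=3.515625, f₂=4.5, f₃=6.890625, f₄=36.
(h/2)·[f₀ + 2f₁ + 2f₂ + 2f₃ + f₄] = 0.375·(74.8125) = 28.0546875.

28.0546875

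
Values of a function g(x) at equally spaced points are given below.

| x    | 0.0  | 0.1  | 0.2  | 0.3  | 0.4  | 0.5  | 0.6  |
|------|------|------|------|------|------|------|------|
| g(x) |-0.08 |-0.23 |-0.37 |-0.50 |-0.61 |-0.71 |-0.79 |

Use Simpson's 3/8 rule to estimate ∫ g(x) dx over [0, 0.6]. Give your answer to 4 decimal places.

h = 0.1, n = 6.
(3h/8)·[y₀ + 3y₁ + 3y₂ + 2y₃ + 3y₄ + 3y₅ + y₆] = 0.0375·(-7.63) = -0.2861.

-0.2861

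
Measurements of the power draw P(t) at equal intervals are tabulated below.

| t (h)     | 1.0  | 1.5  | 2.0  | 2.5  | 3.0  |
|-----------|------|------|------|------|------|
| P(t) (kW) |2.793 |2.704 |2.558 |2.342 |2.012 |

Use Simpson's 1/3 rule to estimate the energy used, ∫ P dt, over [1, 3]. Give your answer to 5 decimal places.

5.01750

h = 0.5, n = 4.
(h/3)·[y₀ + 4y₁ + 2y₂ + 4y₃ + y₄] = 0.166667·(30.105) = 5.01750.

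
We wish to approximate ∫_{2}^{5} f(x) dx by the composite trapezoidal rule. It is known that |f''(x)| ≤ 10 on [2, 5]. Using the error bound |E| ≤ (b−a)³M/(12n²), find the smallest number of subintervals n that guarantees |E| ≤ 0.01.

Need 270/(12n²) ≤ 0.01.
n² ≥ 270/(12·0.01) = 2250 ⇒ n ≥ 47.4342, so the smallest n is 48.

48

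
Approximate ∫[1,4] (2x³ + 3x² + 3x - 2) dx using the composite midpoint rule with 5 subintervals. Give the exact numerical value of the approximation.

h = (4 − 1)/5 = 0.6.
Midpoints m₁,…,m₅ = 1.3, 1.9, 2.5, 3.1, 3.7.
f(m₁)=11.364, f(m₂)=28.248, f(m₃)=55.5, f(m₄)=95.712, f(m₅)=151.476.
h·[f(m₁) + f(m₂) + f(m₃) + f(m₄) + f(m₅)] = 0.6·(342.3) = 205.38.

205.38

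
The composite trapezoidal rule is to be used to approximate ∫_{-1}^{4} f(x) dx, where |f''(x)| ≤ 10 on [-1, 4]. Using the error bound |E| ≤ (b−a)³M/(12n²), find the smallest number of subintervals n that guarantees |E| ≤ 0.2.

23

Need 1250/(12n²) ≤ 0.2.
n² ≥ 1250/(12·0.2) = 520.833 ⇒ n ≥ 22.8218, so the smallest n is 23.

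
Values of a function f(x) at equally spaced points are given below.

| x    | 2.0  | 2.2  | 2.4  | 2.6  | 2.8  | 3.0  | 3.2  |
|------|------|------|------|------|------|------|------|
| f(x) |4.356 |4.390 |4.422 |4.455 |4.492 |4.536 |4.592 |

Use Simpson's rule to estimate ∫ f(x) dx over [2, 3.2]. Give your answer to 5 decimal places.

h = 0.2, n = 6.
(h/3)·[y₀ + 4y₁ + 2y₂ + 4y₃ + 2y₄ + 4y₅ + y₆] = 0.066667·(80.300) = 5.35333.

5.35333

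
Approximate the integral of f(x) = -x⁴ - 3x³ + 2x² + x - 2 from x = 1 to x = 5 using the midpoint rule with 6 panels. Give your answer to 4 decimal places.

h = (5 − 1)/6 = 0.666667.
Midpoints m₁,…,m₆ = 1.333333, 2, 2.666667, 3.333333, 4, 4.666667.
f(m₁)=-7.382716, f(m₂)=-32, f(m₃)=-92.567901, f(m₄)=-211.012346, f(m₅)=-414, f(m₆)=-732.938272.
h·[f(m₁) + f(m₂) + f(m₃) + f(m₄) + f(m₅) + f(m₆)] = 0.666667·(-1489.901235) = -993.2675.

-993.2675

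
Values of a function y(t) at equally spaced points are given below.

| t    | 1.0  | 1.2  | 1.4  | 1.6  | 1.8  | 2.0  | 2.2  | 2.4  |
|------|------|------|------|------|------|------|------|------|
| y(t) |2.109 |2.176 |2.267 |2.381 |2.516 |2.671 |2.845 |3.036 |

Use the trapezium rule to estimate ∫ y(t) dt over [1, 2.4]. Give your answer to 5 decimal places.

h = 0.2, n = 7.
(h/2)·[y₀ + 2y₁ + 2y₂ + 2y₃ + 2y₄ + 2y₅ + 2y₆ + y₇] = 0.1·(34.857) = 3.48570.

3.48570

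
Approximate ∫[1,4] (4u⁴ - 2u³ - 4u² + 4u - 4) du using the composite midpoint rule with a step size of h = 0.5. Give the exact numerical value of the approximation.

615.609375

h = (4 − 1)/6 = 0.5.
Midpoints m₁,…,m₆ = 1.25, 1.75, 2.25, 2.75, 3.25, 3.75.
f(m₁)=0.609375, f(m₂)=17.546875, f(m₃)=64.484375, f(m₄)=163.921875, f(m₅)=344.359375, f(m₆)=640.296875.
h·[f(m₁) + f(m₂) + f(m₃) + f(m₄) + f(m₅) + f(m₆)] = 0.5·(1231.21875) = 615.609375.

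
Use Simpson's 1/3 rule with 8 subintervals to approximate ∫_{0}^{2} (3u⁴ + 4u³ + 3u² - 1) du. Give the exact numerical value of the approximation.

h = (2 − 0)/8 = 0.25.
Nodes u₀,…,u₈ = 0, 0.25, 0.5, 0.75, 1, 1.25, 1.5, 1.75, 2.
f(u) = 3u⁴ + 4u³ + 3u² - 1: f₀=-1, f₁=-0.73828125, f₂=0.4375, f₃=3.32421875, f₄=9, f₅=18.82421875, f₆=34.4375, f₇=57.76171875, f₈=91.
(h/3)·[f₀ + 4f₁ + 2f₂ + 4f₃ + 2f₄ + 4f₅ + 2f₆ + 4f₇ + f₈] = 0.083333·(494.4375) = 41.203125.

41.203125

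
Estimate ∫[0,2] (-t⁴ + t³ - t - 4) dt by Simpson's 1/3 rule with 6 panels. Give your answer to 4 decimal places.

-12.4033

h = (2 − 0)/6 = 0.333333.
Nodes t₀,…,t₆ = 0, 0.333333, 0.666667, 1, 1.333333, 1.666667, 2.
f(t) = -t⁴ + t³ - t - 4: f₀=-4, f₁=-4.308642, f₂=-4.567901, f₃=-5, f₄=-6.123457, f₅=-8.753086, f₆=-14.
(h/3)·[f₀ + 4f₁ + 2f₂ + 4f₃ + 2f₄ + 4f₅ + f₆] = 0.111111·(-111.629630) = -12.4033.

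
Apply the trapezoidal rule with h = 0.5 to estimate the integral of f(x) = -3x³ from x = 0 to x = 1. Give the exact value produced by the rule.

h = (1 − 0)/2 = 0.5.
Nodes x₀,…,x₂ = 0, 0.5, 1.
f(x) = -3x³: f₀=0, f₁=-0.375, f₂=-3.
(h/2)·[f₀ + 2f₁ + f₂] = 0.25·(-3.75) = -0.9375.

-0.9375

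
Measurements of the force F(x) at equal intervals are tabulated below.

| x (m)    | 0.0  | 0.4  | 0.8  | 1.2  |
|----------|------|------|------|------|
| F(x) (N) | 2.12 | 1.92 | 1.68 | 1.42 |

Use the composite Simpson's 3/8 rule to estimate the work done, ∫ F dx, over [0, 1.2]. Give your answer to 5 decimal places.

h = 0.4, n = 3.
(3h/8)·[y₀ + 3y₁ + 3y₂ + y₃] = 0.15·(14.34) = 2.15100.

2.15100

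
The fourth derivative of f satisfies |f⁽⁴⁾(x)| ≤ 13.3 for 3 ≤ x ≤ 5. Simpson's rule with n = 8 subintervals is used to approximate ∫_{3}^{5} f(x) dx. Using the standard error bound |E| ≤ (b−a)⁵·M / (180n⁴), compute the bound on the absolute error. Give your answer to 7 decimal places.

|E| ≤ (2)⁵·13.3 / (180·8⁴) = 425.6/737280 = 0.0005773.

0.0005773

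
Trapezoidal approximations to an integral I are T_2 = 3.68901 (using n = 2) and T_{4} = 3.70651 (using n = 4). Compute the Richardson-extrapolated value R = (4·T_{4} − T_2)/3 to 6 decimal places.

3.712343

R = (4·T_{4} − T_2) / 3 = (4·3.70651 − 3.68901)/3 = (11.13703)/3 = 3.712343.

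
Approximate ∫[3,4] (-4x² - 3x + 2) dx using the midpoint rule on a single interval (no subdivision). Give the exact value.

M = (b−a)·f(3.5) = 1·(-57.5) = -57.5.

-57.5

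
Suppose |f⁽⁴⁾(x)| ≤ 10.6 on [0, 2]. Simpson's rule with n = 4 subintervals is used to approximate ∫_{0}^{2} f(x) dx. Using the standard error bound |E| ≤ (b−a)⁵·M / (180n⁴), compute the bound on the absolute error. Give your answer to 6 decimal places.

|E| ≤ (2)⁵·10.6 / (180·4⁴) = 339.2/46080 = 0.007361.

0.007361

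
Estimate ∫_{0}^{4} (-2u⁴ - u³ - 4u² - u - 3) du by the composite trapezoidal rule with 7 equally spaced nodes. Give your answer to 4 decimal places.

h = (4 − 0)/6 = 0.666667.
Nodes u₀,…,u₆ = 0, 0.666667, 1.333333, 2, 2.666667, 3.333333, 4.
f(u) = -2u⁴ - u³ - 4u² - u - 3: f₀=-3, f₁=-6.135802, f₂=-20.135802, f₃=-61, f₄=-154.209877, f₅=-334.728395, f₆=-647.
(h/2)·[f₀ + 2f₁ + 2f₂ + 2f₃ + 2f₄ + 2f₅ + f₆] = 0.333333·(-1802.419753) = -600.8066.

-600.8066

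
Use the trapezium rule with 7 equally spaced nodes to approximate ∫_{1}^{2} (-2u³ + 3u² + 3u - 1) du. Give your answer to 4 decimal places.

2.9722

h = (2 − 1)/6 = 0.166667.
Nodes u₀,…,u₆ = 1, 1.166667, 1.333333, 1.5, 1.666667, 1.833333, 2.
f(u) = -2u³ + 3u² + 3u - 1: f₀=3, f₁=3.407407, f₂=3.592593, f₃=3.5, f₄=3.074074, f₅=2.259259, f₆=1.
(h/2)·[f₀ + 2f₁ + 2f₂ + 2f₃ + 2f₄ + 2f₅ + f₆] = 0.083333·(35.666667) = 2.9722.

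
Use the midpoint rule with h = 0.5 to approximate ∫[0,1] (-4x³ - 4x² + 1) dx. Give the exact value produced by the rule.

h = (1 − 0)/2 = 0.5.
Midpoints m₁,…,m₂ = 0.25, 0.75.
f(m₁)=0.6875, f(m₂)=-2.9375.
h·[f(m₁) + f(m₂)] = 0.5·(-2.25) = -1.125.

-1.125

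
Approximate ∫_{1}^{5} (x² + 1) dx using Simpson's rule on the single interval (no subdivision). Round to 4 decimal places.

S = (b−a)/6 · [f(1) + 4f(3) + f(5)] = 0.666667·[2 + 4·10 + 26] = 45.3333.

45.3333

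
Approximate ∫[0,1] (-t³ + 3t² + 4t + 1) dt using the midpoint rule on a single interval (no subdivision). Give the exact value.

3.625

M = (b−a)·f(0.5) = 1·(3.625) = 3.625.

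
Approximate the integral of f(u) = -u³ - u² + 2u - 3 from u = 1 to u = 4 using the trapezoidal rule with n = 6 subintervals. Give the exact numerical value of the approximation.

h = (4 − 1)/6 = 0.5.
Nodes u₀,…,u₆ = 1, 1.5, 2, 2.5, 3, 3.5, 4.
f(u) = -u³ - u² + 2u - 3: f₀=-3, f₁=-5.625, f₂=-11, f₃=-19.875, f₄=-33, f₅=-51.125, f₆=-75.
(h/2)·[f₀ + 2f₁ + 2f₂ + 2f₃ + 2f₄ + 2f₅ + f₆] = 0.25·(-319.25) = -79.8125.

-79.8125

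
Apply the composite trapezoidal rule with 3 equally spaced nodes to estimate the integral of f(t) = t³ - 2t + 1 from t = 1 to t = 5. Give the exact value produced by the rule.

h = (5 − 1)/2 = 2.
Nodes t₀,…,t₂ = 1, 3, 5.
f(t) = t³ - 2t + 1: f₀=0, f₁=22, f₂=116.
(h/2)·[f₀ + 2f₁ + f₂] = 1·(160) = 160.

160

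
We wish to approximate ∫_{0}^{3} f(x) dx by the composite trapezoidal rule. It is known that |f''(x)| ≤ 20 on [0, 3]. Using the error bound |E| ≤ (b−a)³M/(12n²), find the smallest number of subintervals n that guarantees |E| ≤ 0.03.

39

Need 540/(12n²) ≤ 0.03.
n² ≥ 540/(12·0.03) = 1500 ⇒ n ≥ 38.7298, so the smallest n is 39.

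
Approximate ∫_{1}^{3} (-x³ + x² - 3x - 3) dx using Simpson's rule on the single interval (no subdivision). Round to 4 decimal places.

-29.3333

S = (b−a)/6 · [f(1) + 4f(2) + f(3)] = 0.333333·[(-6) + 4·(-13) + (-30)] = -29.3333.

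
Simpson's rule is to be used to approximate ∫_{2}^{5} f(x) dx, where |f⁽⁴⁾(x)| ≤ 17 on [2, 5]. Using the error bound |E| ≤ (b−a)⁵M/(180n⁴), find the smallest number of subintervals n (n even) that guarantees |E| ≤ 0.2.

Need 4131/(180n⁴) ≤ 0.2.
n⁴ ≥ 4131/(180·0.2) = 114.75 ⇒ n ≥ 3.2729, so the smallest even n is 4. (n must be even for Simpson's rule.)

4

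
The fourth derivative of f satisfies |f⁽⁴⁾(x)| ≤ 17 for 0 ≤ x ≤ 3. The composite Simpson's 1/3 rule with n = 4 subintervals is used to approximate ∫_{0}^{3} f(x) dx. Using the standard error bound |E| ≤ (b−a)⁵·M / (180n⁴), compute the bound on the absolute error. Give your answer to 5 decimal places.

0.08965

|E| ≤ (3)⁵·17 / (180·4⁴) = 4131/46080 = 0.08965.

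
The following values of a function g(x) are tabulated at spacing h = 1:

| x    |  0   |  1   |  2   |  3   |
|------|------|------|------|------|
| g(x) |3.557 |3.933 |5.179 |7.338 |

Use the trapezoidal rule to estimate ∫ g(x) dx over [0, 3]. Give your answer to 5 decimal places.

h = 1, n = 3.
(h/2)·[y₀ + 2y₁ + 2y₂ + y₃] = 0.5·(29.119) = 14.55950.

14.55950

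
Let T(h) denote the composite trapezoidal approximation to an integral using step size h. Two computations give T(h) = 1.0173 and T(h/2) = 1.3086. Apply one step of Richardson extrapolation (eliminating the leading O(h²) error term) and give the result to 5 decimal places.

1.40570

R = (4·T(h/2) − T(h)) / 3 = (4·1.3086 − 1.0173)/3 = (4.2171)/3 = 1.40570.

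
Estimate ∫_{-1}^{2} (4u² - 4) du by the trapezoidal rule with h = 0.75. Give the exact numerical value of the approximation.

1.125

h = (2 − (-1))/4 = 0.75.
Nodes u₀,…,u₄ = -1, -0.25, 0.5, 1.25, 2.
f(u) = 4u² - 4: f₀=0, f₁=-3.75, f₂=-3, f₃=2.25, f₄=12.
(h/2)·[f₀ + 2f₁ + 2f₂ + 2f₃ + f₄] = 0.375·(3) = 1.125.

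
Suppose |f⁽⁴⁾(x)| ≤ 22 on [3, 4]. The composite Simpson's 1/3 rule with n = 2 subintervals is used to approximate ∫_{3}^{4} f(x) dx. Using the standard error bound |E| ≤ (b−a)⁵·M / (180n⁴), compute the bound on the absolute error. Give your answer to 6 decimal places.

0.007639

|E| ≤ (1)⁵·22 / (180·2⁴) = 22/2880 = 0.007639.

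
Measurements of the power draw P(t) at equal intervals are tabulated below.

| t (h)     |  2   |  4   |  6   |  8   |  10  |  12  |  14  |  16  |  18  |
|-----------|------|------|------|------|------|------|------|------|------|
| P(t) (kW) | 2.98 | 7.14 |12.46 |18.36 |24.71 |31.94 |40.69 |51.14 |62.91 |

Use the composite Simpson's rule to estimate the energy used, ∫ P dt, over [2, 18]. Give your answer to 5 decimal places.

437.28667

h = 2, n = 8.
(h/3)·[y₀ + 4y₁ + 2y₂ + 4y₃ + 2y₄ + 4y₅ + 2y₆ + 4y₇ + y₈] = 0.666667·(655.93) = 437.28667.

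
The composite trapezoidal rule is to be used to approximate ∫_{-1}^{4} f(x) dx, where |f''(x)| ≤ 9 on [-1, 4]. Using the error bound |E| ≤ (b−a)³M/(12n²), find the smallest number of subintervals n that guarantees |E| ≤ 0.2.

Need 1125/(12n²) ≤ 0.2.
n² ≥ 1125/(12·0.2) = 468.75 ⇒ n ≥ 21.6506, so the smallest n is 22.

22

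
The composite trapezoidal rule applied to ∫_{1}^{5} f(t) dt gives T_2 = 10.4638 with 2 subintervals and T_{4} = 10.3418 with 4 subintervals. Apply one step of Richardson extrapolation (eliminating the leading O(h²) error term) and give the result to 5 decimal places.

R = (4·T_{4} − T_2) / 3 = (4·10.3418 − 10.4638)/3 = (30.9034)/3 = 10.30113.

10.30113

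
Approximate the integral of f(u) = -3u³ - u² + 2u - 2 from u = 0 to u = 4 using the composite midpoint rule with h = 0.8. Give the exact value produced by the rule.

h = (4 − 0)/5 = 0.8.
Midpoints m₁,…,m₅ = 0.4, 1.2, 2, 2.8, 3.6.
f(m₁)=-1.552, f(m₂)=-6.224, f(m₃)=-26, f(m₄)=-70.096, f(m₅)=-147.728.
h·[f(m₁) + f(m₂) + f(m₃) + f(m₄) + f(m₅)] = 0.8·(-251.6) = -201.28.

-201.28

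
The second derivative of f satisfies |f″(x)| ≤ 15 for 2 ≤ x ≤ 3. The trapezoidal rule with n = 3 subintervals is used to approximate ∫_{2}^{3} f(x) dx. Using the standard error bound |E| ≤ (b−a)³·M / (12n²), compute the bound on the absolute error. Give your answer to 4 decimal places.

0.1389

|E| ≤ (1)³·15 / (12·3²) = 15/108 = 0.1389.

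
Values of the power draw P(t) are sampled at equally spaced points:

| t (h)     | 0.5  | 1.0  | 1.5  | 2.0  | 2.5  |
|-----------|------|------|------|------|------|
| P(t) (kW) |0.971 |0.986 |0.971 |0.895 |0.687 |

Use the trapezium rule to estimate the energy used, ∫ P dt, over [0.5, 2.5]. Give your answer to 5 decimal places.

1.84050

h = 0.5, n = 4.
(h/2)·[y₀ + 2y₁ + 2y₂ + 2y₃ + y₄] = 0.25·(7.362) = 1.84050.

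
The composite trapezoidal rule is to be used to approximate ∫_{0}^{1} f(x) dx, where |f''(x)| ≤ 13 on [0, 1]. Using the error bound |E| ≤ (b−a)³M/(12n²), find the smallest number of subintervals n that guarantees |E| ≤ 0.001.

33

Need 13/(12n²) ≤ 0.001.
n² ≥ 13/(12·0.001) = 1083.33 ⇒ n ≥ 32.9140, so the smallest n is 33.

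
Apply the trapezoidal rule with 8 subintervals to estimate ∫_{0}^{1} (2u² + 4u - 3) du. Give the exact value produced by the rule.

-0.328125

h = (1 − 0)/8 = 0.125.
Nodes u₀,…,u₈ = 0, 0.125, 0.25, 0.375, 0.5, 0.625, 0.75, 0.875, 1.
f(u) = 2u² + 4u - 3: f₀=-3, f₁=-2.46875, f₂=-1.875, f₃=-1.21875, f₄=-0.5, f₅=0.28125, f₆=1.125, f₇=2.03125, f₈=3.
(h/2)·[f₀ + 2f₁ + 2f₂ + 2f₃ + 2f₄ + 2f₅ + 2f₆ + 2f₇ + f₈] = 0.0625·(-5.25) = -0.328125.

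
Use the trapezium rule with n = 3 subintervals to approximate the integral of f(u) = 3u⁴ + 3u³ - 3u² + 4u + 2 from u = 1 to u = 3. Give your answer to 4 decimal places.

212.9383

h = (3 − 1)/3 = 0.666667.
Nodes u₀,…,u₃ = 1, 1.666667, 2.333333, 3.
f(u) = 3u⁴ + 3u³ - 3u² + 4u + 2: f₀=9, f₁=37.370370, f₂=122.037037, f₃=311.
(h/2)·[f₀ + 2f₁ + 2f₂ + f₃] = 0.333333·(638.814815) = 212.9383.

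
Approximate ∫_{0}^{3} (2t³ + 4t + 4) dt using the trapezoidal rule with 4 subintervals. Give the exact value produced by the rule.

73.03125

h = (3 − 0)/4 = 0.75.
Nodes t₀,…,t₄ = 0, 0.75, 1.5, 2.25, 3.
f(t) = 2t³ + 4t + 4: f₀=4, f₁=7.84375, f₂=16.75, f₃=35.78125, f₄=70.
(h/2)·[f₀ + 2f₁ + 2f₂ + 2f₃ + f₄] = 0.375·(194.75) = 73.03125.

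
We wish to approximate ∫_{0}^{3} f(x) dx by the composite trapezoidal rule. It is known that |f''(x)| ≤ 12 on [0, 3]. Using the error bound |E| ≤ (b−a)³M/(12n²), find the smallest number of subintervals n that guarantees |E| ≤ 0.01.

52

Need 324/(12n²) ≤ 0.01.
n² ≥ 324/(12·0.01) = 2700 ⇒ n ≥ 51.9615, so the smallest n is 52.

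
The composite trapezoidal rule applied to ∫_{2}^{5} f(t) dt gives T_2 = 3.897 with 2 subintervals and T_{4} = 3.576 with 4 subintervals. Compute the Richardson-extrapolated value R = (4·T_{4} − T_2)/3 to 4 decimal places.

R = (4·T_{4} − T_2) / 3 = (4·3.576 − 3.897)/3 = (10.407)/3 = 3.4690.

3.4690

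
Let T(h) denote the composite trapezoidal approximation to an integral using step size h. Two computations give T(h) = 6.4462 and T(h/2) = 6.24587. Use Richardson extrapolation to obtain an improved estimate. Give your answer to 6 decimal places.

R = (4·T(h/2) − T(h)) / 3 = (4·6.24587 − 6.4462)/3 = (18.53728)/3 = 6.179093.

6.179093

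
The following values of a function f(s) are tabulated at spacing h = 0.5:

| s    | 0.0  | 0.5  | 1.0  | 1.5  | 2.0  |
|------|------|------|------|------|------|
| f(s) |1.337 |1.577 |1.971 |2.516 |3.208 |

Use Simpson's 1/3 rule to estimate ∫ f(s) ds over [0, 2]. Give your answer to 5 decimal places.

4.14317

h = 0.5, n = 4.
(h/3)·[y₀ + 4y₁ + 2y₂ + 4y₃ + y₄] = 0.166667·(24.859) = 4.14317.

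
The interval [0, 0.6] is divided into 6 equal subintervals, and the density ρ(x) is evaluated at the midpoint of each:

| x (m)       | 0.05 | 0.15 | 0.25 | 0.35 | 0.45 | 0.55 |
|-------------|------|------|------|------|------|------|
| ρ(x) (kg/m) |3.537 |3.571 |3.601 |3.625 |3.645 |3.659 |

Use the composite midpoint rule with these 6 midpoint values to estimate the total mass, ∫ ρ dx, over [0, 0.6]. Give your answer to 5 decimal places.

h = 0.1, n = 6.
h·[y(m₁) + y(m₂) + y(m₃) + y(m₄) + y(m₅) + y(m₆)] = 0.1·(21.638) = 2.16380.

2.16380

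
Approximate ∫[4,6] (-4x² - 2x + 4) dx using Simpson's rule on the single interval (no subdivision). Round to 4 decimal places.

-214.6667

S = (b−a)/6 · [f(4) + 4f(5) + f(6)] = 0.333333·[(-68) + 4·(-106) + (-152)] = -214.6667.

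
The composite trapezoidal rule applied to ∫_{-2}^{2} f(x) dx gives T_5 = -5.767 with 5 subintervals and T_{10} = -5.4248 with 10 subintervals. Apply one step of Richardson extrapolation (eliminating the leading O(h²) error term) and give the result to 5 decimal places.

R = (4·T_{10} − T_5) / 3 = (4·(-5.4248) − (-5.767))/3 = (-15.9322)/3 = -5.31073.

-5.31073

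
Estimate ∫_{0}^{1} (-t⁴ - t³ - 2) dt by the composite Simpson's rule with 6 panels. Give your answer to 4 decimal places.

h = (1 − 0)/6 = 0.166667.
Nodes t₀,…,t₆ = 0, 0.166667, 0.333333, 0.5, 0.666667, 0.833333, 1.
f(t) = -t⁴ - t³ - 2: f₀=-2, f₁=-2.005401, f₂=-2.049383, f₃=-2.1875, f₄=-2.493827, f₅=-3.060957, f₆=-4.
(h/3)·[f₀ + 4f₁ + 2f₂ + 4f₃ + 2f₄ + 4f₅ + f₆] = 0.055556·(-44.101852) = -2.4501.

-2.4501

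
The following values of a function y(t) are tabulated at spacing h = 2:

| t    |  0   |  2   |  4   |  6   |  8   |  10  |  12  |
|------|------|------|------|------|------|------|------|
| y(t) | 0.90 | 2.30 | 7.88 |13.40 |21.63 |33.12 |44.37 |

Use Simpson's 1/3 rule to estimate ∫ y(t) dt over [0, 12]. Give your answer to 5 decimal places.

199.71333

h = 2, n = 6.
(h/3)·[y₀ + 4y₁ + 2y₂ + 4y₃ + 2y₄ + 4y₅ + y₆] = 0.666667·(299.57) = 199.71333.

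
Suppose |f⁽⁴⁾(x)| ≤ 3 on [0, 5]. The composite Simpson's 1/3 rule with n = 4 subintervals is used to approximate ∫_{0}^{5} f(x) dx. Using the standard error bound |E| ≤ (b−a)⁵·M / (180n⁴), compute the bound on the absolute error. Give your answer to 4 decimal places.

0.2035

|E| ≤ (5)⁵·3 / (180·4⁴) = 9375/46080 = 0.2035.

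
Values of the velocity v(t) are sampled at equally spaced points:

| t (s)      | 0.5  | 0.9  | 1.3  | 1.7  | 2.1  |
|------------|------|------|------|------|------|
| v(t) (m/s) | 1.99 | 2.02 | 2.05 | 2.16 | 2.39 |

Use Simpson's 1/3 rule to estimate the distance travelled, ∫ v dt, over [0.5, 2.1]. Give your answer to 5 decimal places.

3.36000

h = 0.4, n = 4.
(h/3)·[y₀ + 4y₁ + 2y₂ + 4y₃ + y₄] = 0.133333·(25.20) = 3.36000.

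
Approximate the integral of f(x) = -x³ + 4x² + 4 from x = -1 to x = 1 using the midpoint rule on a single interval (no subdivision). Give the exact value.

M = (b−a)·f(0) = 2·(4) = 8.

8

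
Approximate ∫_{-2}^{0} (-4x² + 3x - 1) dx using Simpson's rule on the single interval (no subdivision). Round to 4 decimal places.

-18.6667

S = (b−a)/6 · [f(-2) + 4f(-1) + f(0)] = 0.333333·[(-23) + 4·(-8) + (-1)] = -18.6667.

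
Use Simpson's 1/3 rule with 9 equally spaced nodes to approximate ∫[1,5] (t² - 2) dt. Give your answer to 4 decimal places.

h = (5 − 1)/8 = 0.5.
Nodes t₀,…,t₈ = 1, 1.5, 2, 2.5, 3, 3.5, 4, 4.5, 5.
f(t) = t² - 2: f₀=-1, f₁=0.25, f₂=2, f₃=4.25, f₄=7, f₅=10.25, f₆=14, f₇=18.25, f₈=23.
(h/3)·[f₀ + 4f₁ + 2f₂ + 4f₃ + 2f₄ + 4f₅ + 2f₆ + 4f₇ + f₈] = 0.166667·(200) = 33.3333.

33.3333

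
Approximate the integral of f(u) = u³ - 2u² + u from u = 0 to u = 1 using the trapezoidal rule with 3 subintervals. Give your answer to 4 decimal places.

0.0741

h = (1 − 0)/3 = 0.333333.
Nodes u₀,…,u₃ = 0, 0.333333, 0.666667, 1.
f(u) = u³ - 2u² + u: f₀=0, f₁=0.148148, f₂=0.074074, f₃=0.
(h/2)·[f₀ + 2f₁ + 2f₂ + f₃] = 0.166667·(0.444444) = 0.0741.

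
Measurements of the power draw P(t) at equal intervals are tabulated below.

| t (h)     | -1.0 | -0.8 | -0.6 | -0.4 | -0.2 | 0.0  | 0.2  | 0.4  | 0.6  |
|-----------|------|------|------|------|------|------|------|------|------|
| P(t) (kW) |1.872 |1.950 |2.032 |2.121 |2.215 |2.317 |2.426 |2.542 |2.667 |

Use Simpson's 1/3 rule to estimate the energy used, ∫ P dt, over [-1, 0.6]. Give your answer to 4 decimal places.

3.5737

h = 0.2, n = 8.
(h/3)·[y₀ + 4y₁ + 2y₂ + 4y₃ + 2y₄ + 4y₅ + 2y₆ + 4y₇ + y₈] = 0.066667·(53.605) = 3.5737.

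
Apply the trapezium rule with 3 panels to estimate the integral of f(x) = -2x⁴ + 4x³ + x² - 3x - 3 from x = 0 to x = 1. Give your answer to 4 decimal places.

-3.5103

h = (1 − 0)/3 = 0.333333.
Nodes x₀,…,x₃ = 0, 0.333333, 0.666667, 1.
f(x) = -2x⁴ + 4x³ + x² - 3x - 3: f₀=-3, f₁=-3.765432, f₂=-3.765432, f₃=-3.
(h/2)·[f₀ + 2f₁ + 2f₂ + f₃] = 0.166667·(-21.061728) = -3.5103.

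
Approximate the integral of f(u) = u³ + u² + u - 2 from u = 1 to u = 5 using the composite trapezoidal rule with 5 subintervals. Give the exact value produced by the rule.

h = (5 − 1)/5 = 0.8.
Nodes u₀,…,u₅ = 1, 1.8, 2.6, 3.4, 4.2, 5.
f(u) = u³ + u² + u - 2: f₀=1, f₁=8.872, f₂=24.936, f₃=52.264, f₄=93.928, f₅=153.
(h/2)·[f₀ + 2f₁ + 2f₂ + 2f₃ + 2f₄ + f₅] = 0.4·(514) = 205.6.

205.6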